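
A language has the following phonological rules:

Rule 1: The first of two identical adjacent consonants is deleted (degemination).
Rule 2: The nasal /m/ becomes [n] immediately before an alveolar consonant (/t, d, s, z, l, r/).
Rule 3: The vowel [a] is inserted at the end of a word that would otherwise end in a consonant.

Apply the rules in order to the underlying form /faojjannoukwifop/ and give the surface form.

faojanoukwifopa

Rule 1 (degemination): /jj/ is a geminate; the first /j/ deletes. /nn/ is a geminate; the first /n/ deletes. /faojjannoukwifop/ → faojanoukwifop.
Rule 2 (nasal place assimilation): no segment meets the environment; /faojanoukwifop/ is unchanged.
Rule 3 (final a-epenthesis): the form ends in the consonant /p/, so [a] is inserted word-finally. /faojanoukwifop/ → faojanoukwifopa.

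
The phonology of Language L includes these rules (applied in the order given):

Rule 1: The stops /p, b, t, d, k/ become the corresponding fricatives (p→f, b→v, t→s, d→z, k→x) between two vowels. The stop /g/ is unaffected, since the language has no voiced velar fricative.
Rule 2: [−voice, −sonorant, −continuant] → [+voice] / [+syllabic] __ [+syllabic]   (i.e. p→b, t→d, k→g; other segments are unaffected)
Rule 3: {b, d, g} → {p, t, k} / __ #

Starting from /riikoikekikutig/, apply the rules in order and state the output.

Rule 1 (intervocalic spirantization): /k/ is a stop between vowels /i/ and /o/, so it spirantizes to the fricative [x]. /k/ is a stop between vowels /i/ and /e/, so it spirantizes to the fricative [x]. /k/ is a stop between vowels /e/ and /i/, so it spirantizes to the fricative [x]. /k/ is a stop between vowels /i/ and /u/, so it spirantizes to the fricative [x]. /t/ is a stop between vowels /u/ and /i/, so it spirantizes to the fricative [s]. /riikoikekikutig/ → riixoixexixusig.
Rule 2 (intervocalic voicing): no segment meets the environment; /riixoixexixusig/ is unchanged.
Rule 3 (final devoicing): /g/ is a voiced stop in word-final position, so it devoices to [k]. /riixoixexixusig/ → riixoixexixusik.

riixoixexixusik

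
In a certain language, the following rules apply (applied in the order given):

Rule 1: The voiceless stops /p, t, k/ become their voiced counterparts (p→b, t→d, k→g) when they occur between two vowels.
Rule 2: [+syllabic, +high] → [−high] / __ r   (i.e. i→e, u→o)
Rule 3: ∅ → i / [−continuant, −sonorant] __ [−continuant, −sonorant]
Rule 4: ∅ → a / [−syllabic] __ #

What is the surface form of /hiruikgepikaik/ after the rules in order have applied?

heruikigebigaika

Rule 1 (intervocalic voicing): /p/ is a voiceless stop between vowels /e/ and /i/, so it voices to [b]. /k/ is a voiceless stop between vowels /i/ and /a/, so it voices to [g]. /hiruikgepikaik/ → hiruikgebigaik.
Rule 2 (pre-rhotic lowering): /i/ is a high vowel immediately before /r/, so it lowers to [e]. /hiruikgebigaik/ → heruikgebigaik.
Rule 3 (stop-cluster i-epenthesis): /k/ and /g/ form a stop–stop cluster, so [i] is inserted between them. /heruikgebigaik/ → heruikigebigaik.
Rule 4 (final a-epenthesis): the form ends in the consonant /k/, so [a] is inserted word-finally. /heruikigebigaik/ → heruikigebigaika.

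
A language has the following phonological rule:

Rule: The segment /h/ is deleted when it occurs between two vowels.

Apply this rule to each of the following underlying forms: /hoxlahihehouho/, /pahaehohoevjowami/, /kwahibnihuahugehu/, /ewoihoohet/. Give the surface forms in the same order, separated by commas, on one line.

/hoxlahihehouho/: /h/ occurs between vowels /a/ and /i/, so it deletes. /h/ occurs between vowels /i/ and /e/, so it deletes. /h/ occurs between vowels /e/ and /o/, so it deletes. /h/ occurs between vowels /u/ and /o/, so it deletes. → [hoxlaieouo].
/pahaehohoevjowami/: /h/ occurs between vowels /a/ and /a/, so it deletes. /h/ occurs between vowels /e/ and /o/, so it deletes. /h/ occurs between vowels /o/ and /o/, so it deletes. → [paaeooevjowami].
/kwahibnihuahugehu/: /h/ occurs between vowels /a/ and /i/, so it deletes. /h/ occurs between vowels /i/ and /u/, so it deletes. /h/ occurs between vowels /a/ and /u/, so it deletes. /h/ occurs between vowels /e/ and /u/, so it deletes. → [kwaibniuaugeu].
/ewoihoohet/: /h/ occurs between vowels /i/ and /o/, so it deletes. /h/ occurs between vowels /o/ and /e/, so it deletes. → [ewoiooet].

hoxlaieouo, paaeooevjowami, kwaibniuaugeu, ewoiooet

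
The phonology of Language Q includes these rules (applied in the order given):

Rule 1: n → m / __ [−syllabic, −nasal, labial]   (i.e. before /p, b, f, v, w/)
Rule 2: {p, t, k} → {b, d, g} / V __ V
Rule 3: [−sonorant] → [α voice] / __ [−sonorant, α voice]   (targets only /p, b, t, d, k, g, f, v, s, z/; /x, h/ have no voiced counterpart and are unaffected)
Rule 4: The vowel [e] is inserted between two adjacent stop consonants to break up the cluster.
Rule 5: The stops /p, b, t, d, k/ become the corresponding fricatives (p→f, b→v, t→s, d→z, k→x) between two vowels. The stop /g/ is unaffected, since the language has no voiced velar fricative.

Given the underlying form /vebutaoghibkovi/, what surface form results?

Rule 1 (nasal place assimilation): no segment meets the environment; /vebutaoghibkovi/ is unchanged.
Rule 2 (intervocalic voicing): /t/ is a voiceless stop between vowels /u/ and /a/, so it voices to [d]. /vebutaoghibkovi/ → vebudaoghibkovi.
Rule 3 (regressive voicing assimilation): /g/ precedes the voiceless obstruent /h/, so it devoices to [k] by assimilation. /b/ precedes the voiceless obstruent /k/, so it devoices to [p] by assimilation. /vebudaoghibkovi/ → vebudaokhipkovi.
Rule 4 (stop-cluster e-epenthesis): /p/ and /k/ form a stop–stop cluster, so [e] is inserted between them. /vebudaokhipkovi/ → vebudaokhipekovi.
Rule 5 (intervocalic spirantization): /b/ is a stop between vowels /e/ and /u/, so it spirantizes to the fricative [v]. /d/ is a stop between vowels /u/ and /a/, so it spirantizes to the fricative [z]. /p/ is a stop between vowels /i/ and /e/, so it spirantizes to the fricative [f]. /k/ is a stop between vowels /e/ and /o/, so it spirantizes to the fricative [x]. /vebudaokhipekovi/ → vevuzaokhifexovi.

vevuzaokhifexovi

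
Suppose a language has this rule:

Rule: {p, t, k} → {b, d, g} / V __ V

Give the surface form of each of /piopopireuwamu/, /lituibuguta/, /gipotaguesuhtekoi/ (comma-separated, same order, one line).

piobobireuwamu, liduibuguda, gibodaguesuhtegoi

/piopopireuwamu/: /p/ is a voiceless stop between vowels /o/ and /o/, so it voices to [b]. /p/ is a voiceless stop between vowels /o/ and /i/, so it voices to [b]. → [piobobireuwamu].
/lituibuguta/: /t/ is a voiceless stop between vowels /i/ and /u/, so it voices to [d]. /t/ is a voiceless stop between vowels /u/ and /a/, so it voices to [d]. → [liduibuguda].
/gipotaguesuhtekoi/: /p/ is a voiceless stop between vowels /i/ and /o/, so it voices to [b]. /t/ is a voiceless stop between vowels /o/ and /a/, so it voices to [d]. /k/ is a voiceless stop between vowels /e/ and /o/, so it voices to [g]. → [gibodaguesuhtegoi].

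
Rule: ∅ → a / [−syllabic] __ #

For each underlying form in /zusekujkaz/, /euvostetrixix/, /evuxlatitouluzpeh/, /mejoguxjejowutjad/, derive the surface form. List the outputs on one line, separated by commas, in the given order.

/zusekujkaz/: the form ends in the consonant /z/, so [a] is inserted word-finally. → [zusekujkaza].
/euvostetrixix/: the form ends in the consonant /x/, so [a] is inserted word-finally. → [euvostetrixixa].
/evuxlatitouluzpeh/: the form ends in the consonant /h/, so [a] is inserted word-finally. → [evuxlatitouluzpeha].
/mejoguxjejowutjad/: the form ends in the consonant /d/, so [a] is inserted word-finally. → [mejoguxjejowutjada].

zusekujkaza, euvostetrixixa, evuxlatitouluzpeha, mejoguxjejowutjada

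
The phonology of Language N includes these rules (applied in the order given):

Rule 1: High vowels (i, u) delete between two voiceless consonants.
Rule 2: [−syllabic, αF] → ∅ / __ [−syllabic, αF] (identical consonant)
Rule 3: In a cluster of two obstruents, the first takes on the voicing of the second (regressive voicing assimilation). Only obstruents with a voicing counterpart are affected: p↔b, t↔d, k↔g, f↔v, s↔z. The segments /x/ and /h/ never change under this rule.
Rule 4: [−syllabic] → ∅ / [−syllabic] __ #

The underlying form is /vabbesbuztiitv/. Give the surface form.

Rule 1 (high vowel syncope): no segment meets the environment; /vabbesbuztiitv/ is unchanged.
Rule 2 (degemination): /bb/ is a geminate; the first /b/ deletes. /vabbesbuztiitv/ → vabesbuztiitv.
Rule 3 (regressive voicing assimilation): /s/ precedes the voiced obstruent /b/, so it voices to [z] by assimilation. /z/ precedes the voiceless obstruent /t/, so it devoices to [s] by assimilation. /t/ precedes the voiced obstruent /v/, so it voices to [d] by assimilation. /vabesbuztiitv/ → vabezbustiidv.
Rule 4 (final cluster simplification): /v/ is the second consonant of a word-final cluster /dv/, so it deletes. /vabezbustiidv/ → vabezbustiid.

vabezbustiid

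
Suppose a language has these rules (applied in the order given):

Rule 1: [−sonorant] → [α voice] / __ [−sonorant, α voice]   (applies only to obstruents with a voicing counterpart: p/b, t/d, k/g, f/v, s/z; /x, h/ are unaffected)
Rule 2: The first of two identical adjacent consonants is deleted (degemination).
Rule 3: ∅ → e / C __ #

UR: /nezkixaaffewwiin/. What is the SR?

neskixaafewiine

Rule 1 (regressive voicing assimilation): /z/ precedes the voiceless obstruent /k/, so it devoices to [s] by assimilation. /nezkixaaffewwiin/ → neskixaaffewwiin.
Rule 2 (degemination): /ff/ is a geminate; the first /f/ deletes. /ww/ is a geminate; the first /w/ deletes. /neskixaaffewwiin/ → neskixaafewiin.
Rule 3 (final e-epenthesis): the form ends in the consonant /n/, so [e] is inserted word-finally. /neskixaafewiin/ → neskixaafewiine.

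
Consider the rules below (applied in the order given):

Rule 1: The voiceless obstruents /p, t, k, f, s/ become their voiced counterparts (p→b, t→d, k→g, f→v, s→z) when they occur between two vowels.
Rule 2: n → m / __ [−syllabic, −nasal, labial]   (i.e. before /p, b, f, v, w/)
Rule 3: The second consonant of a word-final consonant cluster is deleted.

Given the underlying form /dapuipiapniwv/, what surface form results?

dabuibiapniw

Rule 1 (intervocalic voicing): /p/ is a voiceless obstruent between vowels /a/ and /u/, so it voices to [b]. /p/ is a voiceless obstruent between vowels /i/ and /i/, so it voices to [b]. /dapuipiapniwv/ → dabuibiapniwv.
Rule 2 (nasal place assimilation): no segment meets the environment; /dabuibiapniwv/ is unchanged.
Rule 3 (final cluster simplification): /v/ is the second consonant of a word-final cluster /wv/, so it deletes. /dabuibiapniwv/ → dabuibiapniw.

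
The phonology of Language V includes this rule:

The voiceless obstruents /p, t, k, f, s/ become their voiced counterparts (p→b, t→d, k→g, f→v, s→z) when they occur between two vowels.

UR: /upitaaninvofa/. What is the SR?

/p/ is a voiceless obstruent between vowels /u/ and /i/, so it voices to [b].
/t/ is a voiceless obstruent between vowels /i/ and /a/, so it voices to [d].
/f/ is a voiceless obstruent between vowels /o/ and /a/, so it voices to [v].
Surface form: [ubidaaninvova].

ubidaaninvova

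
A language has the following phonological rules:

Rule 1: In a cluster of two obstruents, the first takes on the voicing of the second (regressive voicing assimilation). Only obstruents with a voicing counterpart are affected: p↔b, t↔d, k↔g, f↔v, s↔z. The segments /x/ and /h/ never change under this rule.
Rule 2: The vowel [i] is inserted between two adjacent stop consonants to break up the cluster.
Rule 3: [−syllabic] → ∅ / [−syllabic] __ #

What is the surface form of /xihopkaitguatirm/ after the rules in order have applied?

xihopikaidiguatir

Rule 1 (regressive voicing assimilation): /t/ precedes the voiced obstruent /g/, so it voices to [d] by assimilation. /xihopkaitguatirm/ → xihopkaidguatirm.
Rule 2 (stop-cluster i-epenthesis): /p/ and /k/ form a stop–stop cluster, so [i] is inserted between them. /d/ and /g/ form a stop–stop cluster, so [i] is inserted between them. /xihopkaidguatirm/ → xihopikaidiguatirm.
Rule 3 (final cluster simplification): /m/ is the second consonant of a word-final cluster /rm/, so it deletes. /xihopikaidiguatirm/ → xihopikaidiguatir.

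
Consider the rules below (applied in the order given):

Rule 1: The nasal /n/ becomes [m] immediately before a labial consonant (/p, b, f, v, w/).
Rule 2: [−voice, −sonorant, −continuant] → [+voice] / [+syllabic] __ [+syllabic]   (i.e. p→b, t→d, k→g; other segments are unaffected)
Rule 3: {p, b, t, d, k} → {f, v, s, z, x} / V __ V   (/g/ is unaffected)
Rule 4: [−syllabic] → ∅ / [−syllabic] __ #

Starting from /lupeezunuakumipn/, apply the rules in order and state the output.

luveezunuagumip

Rule 1 (nasal place assimilation): no segment meets the environment; /lupeezunuakumipn/ is unchanged.
Rule 2 (intervocalic voicing): /p/ is a voiceless stop between vowels /u/ and /e/, so it voices to [b]. /k/ is a voiceless stop between vowels /a/ and /u/, so it voices to [g]. /lupeezunuakumipn/ → lubeezunuagumipn.
Rule 3 (intervocalic spirantization): /b/ is a stop between vowels /u/ and /e/, so it spirantizes to the fricative [v]. /lubeezunuagumipn/ → luveezunuagumipn.
Rule 4 (final cluster simplification): /n/ is the second consonant of a word-final cluster /pn/, so it deletes. /luveezunuagumipn/ → luveezunuagumip.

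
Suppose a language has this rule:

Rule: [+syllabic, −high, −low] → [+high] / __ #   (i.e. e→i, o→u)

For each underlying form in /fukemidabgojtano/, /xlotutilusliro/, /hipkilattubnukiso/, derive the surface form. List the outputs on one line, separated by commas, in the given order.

fukemidabgojtanu, xlotutilusliru, hipkilattubnukisu

/fukemidabgojtano/: /o/ is a mid vowel in word-final position, so it raises to [u]. → [fukemidabgojtanu].
/xlotutilusliro/: /o/ is a mid vowel in word-final position, so it raises to [u]. → [xlotutilusliru].
/hipkilattubnukiso/: /o/ is a mid vowel in word-final position, so it raises to [u]. → [hipkilattubnukisu].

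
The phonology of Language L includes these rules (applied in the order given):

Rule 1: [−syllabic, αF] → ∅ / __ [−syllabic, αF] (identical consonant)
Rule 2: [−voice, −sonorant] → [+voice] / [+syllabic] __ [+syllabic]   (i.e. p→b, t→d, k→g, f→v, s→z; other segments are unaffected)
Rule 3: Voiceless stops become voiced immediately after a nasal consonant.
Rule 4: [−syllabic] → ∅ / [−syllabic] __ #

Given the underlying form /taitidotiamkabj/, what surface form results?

taididodiamgab

Rule 1 (degemination): no segment meets the environment; /taitidotiamkabj/ is unchanged.
Rule 2 (intervocalic voicing): /t/ is a voiceless obstruent between vowels /i/ and /i/, so it voices to [d]. /t/ is a voiceless obstruent between vowels /o/ and /i/, so it voices to [d]. /taitidotiamkabj/ → taididodiamkabj.
Rule 3 (post-nasal voicing): /k/ is a voiceless stop immediately after the nasal /m/, so it voices to [g]. /taididodiamkabj/ → taididodiamgabj.
Rule 4 (final cluster simplification): /j/ is the second consonant of a word-final cluster /bj/, so it deletes. /taididodiamgabj/ → taididodiamgab.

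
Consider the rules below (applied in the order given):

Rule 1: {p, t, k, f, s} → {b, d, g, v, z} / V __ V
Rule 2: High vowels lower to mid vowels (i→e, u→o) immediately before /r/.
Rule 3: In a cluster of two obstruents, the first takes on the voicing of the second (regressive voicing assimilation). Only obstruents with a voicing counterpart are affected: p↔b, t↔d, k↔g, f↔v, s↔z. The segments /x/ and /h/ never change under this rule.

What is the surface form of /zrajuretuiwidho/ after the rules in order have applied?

zrajoreduiwitho

Rule 1 (intervocalic voicing): /t/ is a voiceless obstruent between vowels /e/ and /u/, so it voices to [d]. /zrajuretuiwidho/ → zrajureduiwidho.
Rule 2 (pre-rhotic lowering): /u/ is a high vowel immediately before /r/, so it lowers to [o]. /zrajureduiwidho/ → zrajoreduiwidho.
Rule 3 (regressive voicing assimilation): /d/ precedes the voiceless obstruent /h/, so it devoices to [t] by assimilation. /zrajoreduiwidho/ → zrajoreduiwitho.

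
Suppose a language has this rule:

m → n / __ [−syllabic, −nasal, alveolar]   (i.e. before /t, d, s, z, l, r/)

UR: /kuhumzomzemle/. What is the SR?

/m/ precedes the alveolar consonant /z/, so it assimilates in place to [n].
/m/ precedes the alveolar consonant /z/, so it assimilates in place to [n].
/m/ precedes the alveolar consonant /l/, so it assimilates in place to [n].
Surface form: [kuhunzonzenle].

kuhunzonzenle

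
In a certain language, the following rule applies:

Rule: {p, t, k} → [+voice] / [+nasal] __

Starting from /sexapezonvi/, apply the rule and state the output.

No segment of /sexapezonvi/ meets the structural description of the rule, so the form surfaces unchanged.

sexapezonvi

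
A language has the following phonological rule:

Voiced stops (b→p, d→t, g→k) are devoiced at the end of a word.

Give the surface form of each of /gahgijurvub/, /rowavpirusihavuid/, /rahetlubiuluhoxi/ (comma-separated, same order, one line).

gahgijurvup, rowavpirusihavuit, rahetlubiuluhoxi

/gahgijurvub/: /b/ is a voiced stop in word-final position, so it devoices to [p]. → [gahgijurvup].
/rowavpirusihavuid/: /d/ is a voiced stop in word-final position, so it devoices to [t]. → [rowavpirusihavuit].
/rahetlubiuluhoxi/: the rule's environment is not met; surfaces unchanged as [rahetlubiuluhoxi].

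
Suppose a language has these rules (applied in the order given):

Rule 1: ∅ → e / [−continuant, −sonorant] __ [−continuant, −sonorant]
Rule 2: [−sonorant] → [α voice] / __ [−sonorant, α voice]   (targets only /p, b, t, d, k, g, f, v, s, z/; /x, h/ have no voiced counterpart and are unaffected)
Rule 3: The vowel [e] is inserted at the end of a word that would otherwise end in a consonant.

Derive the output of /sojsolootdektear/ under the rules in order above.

sojsolootedeketeare

Rule 1 (stop-cluster e-epenthesis): /t/ and /d/ form a stop–stop cluster, so [e] is inserted between them. /k/ and /t/ form a stop–stop cluster, so [e] is inserted between them. /sojsolootdektear/ → sojsolootedeketear.
Rule 2 (regressive voicing assimilation): no segment meets the environment; /sojsolootedeketear/ is unchanged.
Rule 3 (final e-epenthesis): the form ends in the consonant /r/, so [e] is inserted word-finally. /sojsolootedeketear/ → sojsolootedeketeare.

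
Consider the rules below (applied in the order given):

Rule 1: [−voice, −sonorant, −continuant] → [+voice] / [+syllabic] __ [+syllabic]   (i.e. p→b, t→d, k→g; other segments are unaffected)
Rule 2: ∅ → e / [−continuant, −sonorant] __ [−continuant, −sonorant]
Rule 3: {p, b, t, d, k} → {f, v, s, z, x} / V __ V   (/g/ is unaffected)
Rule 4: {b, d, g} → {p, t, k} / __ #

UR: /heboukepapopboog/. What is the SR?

hevougevavofevook

Rule 1 (intervocalic voicing): /k/ is a voiceless stop between vowels /u/ and /e/, so it voices to [g]. /p/ is a voiceless stop between vowels /e/ and /a/, so it voices to [b]. /p/ is a voiceless stop between vowels /a/ and /o/, so it voices to [b]. /heboukepapopboog/ → hebougebabopboog.
Rule 2 (stop-cluster e-epenthesis): /p/ and /b/ form a stop–stop cluster, so [e] is inserted between them. /hebougebabopboog/ → hebougebabopeboog.
Rule 3 (intervocalic spirantization): /b/ is a stop between vowels /e/ and /o/, so it spirantizes to the fricative [v]. /b/ is a stop between vowels /e/ and /a/, so it spirantizes to the fricative [v]. /b/ is a stop between vowels /a/ and /o/, so it spirantizes to the fricative [v]. /p/ is a stop between vowels /o/ and /e/, so it spirantizes to the fricative [f]. /b/ is a stop between vowels /e/ and /o/, so it spirantizes to the fricative [v]. /hebougebabopeboog/ → hevougevavofevoog.
Rule 4 (final devoicing): /g/ is a voiced stop in word-final position, so it devoices to [k]. /hevougevavofevoog/ → hevougevavofevook.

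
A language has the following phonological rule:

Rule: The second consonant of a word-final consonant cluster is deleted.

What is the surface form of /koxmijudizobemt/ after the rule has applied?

koxmijudizobem

/t/ is the second consonant of a word-final cluster /mt/, so it deletes.
Surface form: [koxmijudizobem].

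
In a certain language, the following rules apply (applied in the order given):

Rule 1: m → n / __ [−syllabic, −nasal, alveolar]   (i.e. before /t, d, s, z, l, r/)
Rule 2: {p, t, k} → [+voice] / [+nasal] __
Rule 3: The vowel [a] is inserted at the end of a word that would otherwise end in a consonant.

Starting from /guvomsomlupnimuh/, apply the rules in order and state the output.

guvonsonlupnimuha

Rule 1 (nasal place assimilation): /m/ precedes the alveolar consonant /s/, so it assimilates in place to [n]. /m/ precedes the alveolar consonant /l/, so it assimilates in place to [n]. /guvomsomlupnimuh/ → guvonsonlupnimuh.
Rule 2 (post-nasal voicing): no segment meets the environment; /guvonsonlupnimuh/ is unchanged.
Rule 3 (final a-epenthesis): the form ends in the consonant /h/, so [a] is inserted word-finally. /guvonsonlupnimuh/ → guvonsonlupnimuha.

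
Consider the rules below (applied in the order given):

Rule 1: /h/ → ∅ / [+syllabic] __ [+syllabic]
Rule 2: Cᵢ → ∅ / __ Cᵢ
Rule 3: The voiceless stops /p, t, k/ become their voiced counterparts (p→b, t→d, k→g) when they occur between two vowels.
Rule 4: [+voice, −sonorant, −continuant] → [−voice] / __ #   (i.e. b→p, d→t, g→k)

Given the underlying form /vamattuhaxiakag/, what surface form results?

Rule 1 (intervocalic h-deletion): /h/ occurs between vowels /u/ and /a/, so it deletes. /vamattuhaxiakag/ → vamattuaxiakag.
Rule 2 (degemination): /tt/ is a geminate; the first /t/ deletes. /vamattuaxiakag/ → vamatuaxiakag.
Rule 3 (intervocalic voicing): /t/ is a voiceless stop between vowels /a/ and /u/, so it voices to [d]. /k/ is a voiceless stop between vowels /a/ and /a/, so it voices to [g]. /vamatuaxiakag/ → vamaduaxiagag.
Rule 4 (final devoicing): /g/ is a voiced stop in word-final position, so it devoices to [k]. /vamaduaxiagag/ → vamaduaxiagak.

vamaduaxiagak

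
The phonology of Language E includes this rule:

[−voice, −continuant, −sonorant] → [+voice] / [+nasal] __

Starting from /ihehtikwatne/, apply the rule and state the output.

ihehtikwatne

No segment of /ihehtikwatne/ meets the structural description of the rule, so the form surfaces unchanged.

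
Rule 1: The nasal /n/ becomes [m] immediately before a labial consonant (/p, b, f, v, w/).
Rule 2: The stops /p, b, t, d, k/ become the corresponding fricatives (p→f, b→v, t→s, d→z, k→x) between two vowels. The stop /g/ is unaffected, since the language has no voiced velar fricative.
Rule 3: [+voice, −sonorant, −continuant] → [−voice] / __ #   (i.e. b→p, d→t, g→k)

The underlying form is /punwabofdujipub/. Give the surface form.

pumwavofdujifup

Rule 1 (nasal place assimilation): /n/ precedes the labial consonant /w/, so it assimilates in place to [m]. /punwabofdujipub/ → pumwabofdujipub.
Rule 2 (intervocalic spirantization): /b/ is a stop between vowels /a/ and /o/, so it spirantizes to the fricative [v]. /p/ is a stop between vowels /i/ and /u/, so it spirantizes to the fricative [f]. /pumwabofdujipub/ → pumwavofdujifub.
Rule 3 (final devoicing): /b/ is a voiced stop in word-final position, so it devoices to [p]. /pumwavofdujifub/ → pumwavofdujifup.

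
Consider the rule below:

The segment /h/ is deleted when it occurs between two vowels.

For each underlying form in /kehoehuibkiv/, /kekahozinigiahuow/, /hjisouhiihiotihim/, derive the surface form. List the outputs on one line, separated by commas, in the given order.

/kehoehuibkiv/: /h/ occurs between vowels /e/ and /o/, so it deletes. /h/ occurs between vowels /e/ and /u/, so it deletes. → [keoeuibkiv].
/kekahozinigiahuow/: /h/ occurs between vowels /a/ and /o/, so it deletes. /h/ occurs between vowels /a/ and /u/, so it deletes. → [kekaozinigiauow].
/hjisouhiihiotihim/: /h/ occurs between vowels /u/ and /i/, so it deletes. /h/ occurs between vowels /i/ and /i/, so it deletes. /h/ occurs between vowels /i/ and /i/, so it deletes. → [hjisouiiiotiim].

keoeuibkiv, kekaozinigiauow, hjisouiiiotiim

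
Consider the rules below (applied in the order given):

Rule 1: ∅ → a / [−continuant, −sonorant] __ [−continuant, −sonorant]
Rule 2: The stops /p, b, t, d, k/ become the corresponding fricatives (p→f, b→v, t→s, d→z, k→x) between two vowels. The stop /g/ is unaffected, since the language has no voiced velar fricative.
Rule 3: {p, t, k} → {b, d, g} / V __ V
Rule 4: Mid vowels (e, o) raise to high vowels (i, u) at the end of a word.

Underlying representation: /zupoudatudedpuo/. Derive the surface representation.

zufouzasuzezafuu

Rule 1 (stop-cluster a-epenthesis): /d/ and /p/ form a stop–stop cluster, so [a] is inserted between them. /zupoudatudedpuo/ → zupoudatudedapuo.
Rule 2 (intervocalic spirantization): /p/ is a stop between vowels /u/ and /o/, so it spirantizes to the fricative [f]. /d/ is a stop between vowels /u/ and /a/, so it spirantizes to the fricative [z]. /t/ is a stop between vowels /a/ and /u/, so it spirantizes to the fricative [s]. /d/ is a stop between vowels /u/ and /e/, so it spirantizes to the fricative [z]. /d/ is a stop between vowels /e/ and /a/, so it spirantizes to the fricative [z]. /p/ is a stop between vowels /a/ and /u/, so it spirantizes to the fricative [f]. /zupoudatudedapuo/ → zufouzasuzezafuo.
Rule 3 (intervocalic voicing): no segment meets the environment; /zufouzasuzezafuo/ is unchanged.
Rule 4 (final vowel raising): /o/ is a mid vowel in word-final position, so it raises to [u]. /zufouzasuzezafuo/ → zufouzasuzezafuu.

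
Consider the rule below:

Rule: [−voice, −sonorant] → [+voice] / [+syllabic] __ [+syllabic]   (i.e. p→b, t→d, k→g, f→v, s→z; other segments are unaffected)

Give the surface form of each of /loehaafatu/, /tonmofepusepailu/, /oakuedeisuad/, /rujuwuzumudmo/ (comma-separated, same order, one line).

/loehaafatu/: /f/ is a voiceless obstruent between vowels /a/ and /a/, so it voices to [v]. /t/ is a voiceless obstruent between vowels /a/ and /u/, so it voices to [d]. → [loehaavadu].
/tonmofepusepailu/: /f/ is a voiceless obstruent between vowels /o/ and /e/, so it voices to [v]. /p/ is a voiceless obstruent between vowels /e/ and /u/, so it voices to [b]. /s/ is a voiceless obstruent between vowels /u/ and /e/, so it voices to [z]. /p/ is a voiceless obstruent between vowels /e/ and /a/, so it voices to [b]. → [tonmovebuzebailu].
/oakuedeisuad/: /k/ is a voiceless obstruent between vowels /a/ and /u/, so it voices to [g]. /s/ is a voiceless obstruent between vowels /i/ and /u/, so it voices to [z]. → [oaguedeizuad].
/rujuwuzumudmo/: the rule's environment is not met; surfaces unchanged as [rujuwuzumudmo].

loehaavadu, tonmovebuzebailu, oaguedeizuad, rujuwuzumudmo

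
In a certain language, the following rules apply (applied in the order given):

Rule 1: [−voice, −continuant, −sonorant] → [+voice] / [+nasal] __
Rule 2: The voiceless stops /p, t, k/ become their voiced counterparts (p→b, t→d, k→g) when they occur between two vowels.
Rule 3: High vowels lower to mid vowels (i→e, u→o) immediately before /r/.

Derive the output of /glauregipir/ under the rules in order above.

glaoregiber

Rule 1 (post-nasal voicing): no segment meets the environment; /glauregipir/ is unchanged.
Rule 2 (intervocalic voicing): /p/ is a voiceless stop between vowels /i/ and /i/, so it voices to [b]. /glauregipir/ → glauregibir.
Rule 3 (pre-rhotic lowering): /u/ is a high vowel immediately before /r/, so it lowers to [o]. /i/ is a high vowel immediately before /r/, so it lowers to [e]. /glauregibir/ → glaoregiber.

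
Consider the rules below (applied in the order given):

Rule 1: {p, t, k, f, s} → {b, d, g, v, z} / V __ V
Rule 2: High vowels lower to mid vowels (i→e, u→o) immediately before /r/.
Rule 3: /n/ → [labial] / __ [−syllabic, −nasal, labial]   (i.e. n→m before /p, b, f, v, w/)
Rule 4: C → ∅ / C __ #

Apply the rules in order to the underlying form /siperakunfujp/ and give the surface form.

Rule 1 (intervocalic voicing): /p/ is a voiceless obstruent between vowels /i/ and /e/, so it voices to [b]. /k/ is a voiceless obstruent between vowels /a/ and /u/, so it voices to [g]. /siperakunfujp/ → siberagunfujp.
Rule 2 (pre-rhotic lowering): no segment meets the environment; /siberagunfujp/ is unchanged.
Rule 3 (nasal place assimilation): /n/ precedes the labial consonant /f/, so it assimilates in place to [m]. /siberagunfujp/ → siberagumfujp.
Rule 4 (final cluster simplification): /p/ is the second consonant of a word-final cluster /jp/, so it deletes. /siberagumfujp/ → siberagumfuj.

siberagumfuj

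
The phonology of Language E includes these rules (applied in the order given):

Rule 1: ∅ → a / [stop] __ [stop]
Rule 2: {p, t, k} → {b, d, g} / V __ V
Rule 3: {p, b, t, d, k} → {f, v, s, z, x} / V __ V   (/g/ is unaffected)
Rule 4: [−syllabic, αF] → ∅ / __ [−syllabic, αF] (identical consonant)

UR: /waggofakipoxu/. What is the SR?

wagagofagivoxu

Rule 1 (stop-cluster a-epenthesis): /g/ and /g/ form a stop–stop cluster, so [a] is inserted between them. /waggofakipoxu/ → wagagofakipoxu.
Rule 2 (intervocalic voicing): /k/ is a voiceless stop between vowels /a/ and /i/, so it voices to [g]. /p/ is a voiceless stop between vowels /i/ and /o/, so it voices to [b]. /wagagofakipoxu/ → wagagofagiboxu.
Rule 3 (intervocalic spirantization): /b/ is a stop between vowels /i/ and /o/, so it spirantizes to the fricative [v]. /wagagofagiboxu/ → wagagofagivoxu.
Rule 4 (degemination): no segment meets the environment; /wagagofagivoxu/ is unchanged.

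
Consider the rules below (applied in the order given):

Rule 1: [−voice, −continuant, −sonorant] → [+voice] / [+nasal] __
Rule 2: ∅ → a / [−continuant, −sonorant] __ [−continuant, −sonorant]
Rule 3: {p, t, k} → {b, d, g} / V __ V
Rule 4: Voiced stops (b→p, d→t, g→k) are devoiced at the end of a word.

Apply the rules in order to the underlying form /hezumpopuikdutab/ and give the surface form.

Rule 1 (post-nasal voicing): /p/ is a voiceless stop immediately after the nasal /m/, so it voices to [b]. /hezumpopuikdutab/ → hezumbopuikdutab.
Rule 2 (stop-cluster a-epenthesis): /k/ and /d/ form a stop–stop cluster, so [a] is inserted between them. /hezumbopuikdutab/ → hezumbopuikadutab.
Rule 3 (intervocalic voicing): /p/ is a voiceless stop between vowels /o/ and /u/, so it voices to [b]. /k/ is a voiceless stop between vowels /i/ and /a/, so it voices to [g]. /t/ is a voiceless stop between vowels /u/ and /a/, so it voices to [d]. /hezumbopuikadutab/ → hezumbobuigadudab.
Rule 4 (final devoicing): /b/ is a voiced stop in word-final position, so it devoices to [p]. /hezumbobuigadudab/ → hezumbobuigadudap.

hezumbobuigadudap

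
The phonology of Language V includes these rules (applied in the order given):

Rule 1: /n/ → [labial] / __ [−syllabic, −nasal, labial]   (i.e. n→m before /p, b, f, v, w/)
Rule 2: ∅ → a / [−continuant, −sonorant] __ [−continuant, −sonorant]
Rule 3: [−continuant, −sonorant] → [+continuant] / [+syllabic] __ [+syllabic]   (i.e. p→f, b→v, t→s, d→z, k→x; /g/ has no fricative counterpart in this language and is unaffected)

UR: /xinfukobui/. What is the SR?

ximfuxovui

Rule 1 (nasal place assimilation): /n/ precedes the labial consonant /f/, so it assimilates in place to [m]. /xinfukobui/ → ximfukobui.
Rule 2 (stop-cluster a-epenthesis): no segment meets the environment; /ximfukobui/ is unchanged.
Rule 3 (intervocalic spirantization): /k/ is a stop between vowels /u/ and /o/, so it spirantizes to the fricative [x]. /b/ is a stop between vowels /o/ and /u/, so it spirantizes to the fricative [v]. /ximfukobui/ → ximfuxovui.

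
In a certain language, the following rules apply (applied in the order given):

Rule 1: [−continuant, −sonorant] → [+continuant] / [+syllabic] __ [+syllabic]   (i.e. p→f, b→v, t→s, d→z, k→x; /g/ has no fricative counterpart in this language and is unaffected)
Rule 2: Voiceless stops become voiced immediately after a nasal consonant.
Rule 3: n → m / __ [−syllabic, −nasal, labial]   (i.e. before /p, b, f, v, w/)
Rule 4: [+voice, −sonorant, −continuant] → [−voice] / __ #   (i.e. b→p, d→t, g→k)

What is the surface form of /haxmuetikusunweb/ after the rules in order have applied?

Rule 1 (intervocalic spirantization): /t/ is a stop between vowels /e/ and /i/, so it spirantizes to the fricative [s]. /k/ is a stop between vowels /i/ and /u/, so it spirantizes to the fricative [x]. /haxmuetikusunweb/ → haxmuesixusunweb.
Rule 2 (post-nasal voicing): no segment meets the environment; /haxmuesixusunweb/ is unchanged.
Rule 3 (nasal place assimilation): /n/ precedes the labial consonant /w/, so it assimilates in place to [m]. /haxmuesixusunweb/ → haxmuesixusumweb.
Rule 4 (final devoicing): /b/ is a voiced stop in word-final position, so it devoices to [p]. /haxmuesixusumweb/ → haxmuesixusumwep.

haxmuesixusumwep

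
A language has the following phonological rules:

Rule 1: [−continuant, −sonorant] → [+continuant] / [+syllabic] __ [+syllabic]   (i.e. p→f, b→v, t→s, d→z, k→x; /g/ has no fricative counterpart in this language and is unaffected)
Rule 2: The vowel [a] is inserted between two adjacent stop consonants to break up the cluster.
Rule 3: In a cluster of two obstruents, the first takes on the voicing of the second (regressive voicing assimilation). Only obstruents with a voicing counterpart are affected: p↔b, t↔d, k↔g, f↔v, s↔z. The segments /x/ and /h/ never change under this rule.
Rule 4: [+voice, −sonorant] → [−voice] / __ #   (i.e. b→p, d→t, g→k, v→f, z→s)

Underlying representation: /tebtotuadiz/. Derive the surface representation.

tebatosuazis

Rule 1 (intervocalic spirantization): /t/ is a stop between vowels /o/ and /u/, so it spirantizes to the fricative [s]. /d/ is a stop between vowels /a/ and /i/, so it spirantizes to the fricative [z]. /tebtotuadiz/ → tebtosuaziz.
Rule 2 (stop-cluster a-epenthesis): /b/ and /t/ form a stop–stop cluster, so [a] is inserted between them. /tebtosuaziz/ → tebatosuaziz.
Rule 3 (regressive voicing assimilation): no segment meets the environment; /tebatosuaziz/ is unchanged.
Rule 4 (final devoicing): /z/ is a voiced obstruent in word-final position, so it devoices to [s]. /tebatosuaziz/ → tebatosuazis.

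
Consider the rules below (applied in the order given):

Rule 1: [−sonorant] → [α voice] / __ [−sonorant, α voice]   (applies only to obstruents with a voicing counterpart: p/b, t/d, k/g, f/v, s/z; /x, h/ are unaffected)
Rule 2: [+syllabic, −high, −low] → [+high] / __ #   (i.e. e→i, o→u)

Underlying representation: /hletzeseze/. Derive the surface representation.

Rule 1 (regressive voicing assimilation): /t/ precedes the voiced obstruent /z/, so it voices to [d] by assimilation. /hletzeseze/ → hledzeseze.
Rule 2 (final vowel raising): /e/ is a mid vowel in word-final position, so it raises to [i]. /hledzeseze/ → hledzesezi.

hledzesezi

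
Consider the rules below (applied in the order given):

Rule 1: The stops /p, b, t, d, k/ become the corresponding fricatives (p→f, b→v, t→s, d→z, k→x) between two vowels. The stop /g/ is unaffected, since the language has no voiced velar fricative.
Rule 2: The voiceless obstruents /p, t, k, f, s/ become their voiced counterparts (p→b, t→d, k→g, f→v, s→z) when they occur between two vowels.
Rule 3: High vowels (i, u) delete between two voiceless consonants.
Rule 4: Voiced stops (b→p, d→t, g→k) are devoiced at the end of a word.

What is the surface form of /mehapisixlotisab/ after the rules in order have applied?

mehavizixlozizap

Rule 1 (intervocalic spirantization): /p/ is a stop between vowels /a/ and /i/, so it spirantizes to the fricative [f]. /t/ is a stop between vowels /o/ and /i/, so it spirantizes to the fricative [s]. /mehapisixlotisab/ → mehafisixlosisab.
Rule 2 (intervocalic voicing): /f/ is a voiceless obstruent between vowels /a/ and /i/, so it voices to [v]. /s/ is a voiceless obstruent between vowels /i/ and /i/, so it voices to [z]. /s/ is a voiceless obstruent between vowels /o/ and /i/, so it voices to [z]. /s/ is a voiceless obstruent between vowels /i/ and /a/, so it voices to [z]. /mehafisixlosisab/ → mehavizixlozizab.
Rule 3 (high vowel syncope): no segment meets the environment; /mehavizixlozizab/ is unchanged.
Rule 4 (final devoicing): /b/ is a voiced stop in word-final position, so it devoices to [p]. /mehavizixlozizab/ → mehavizixlozizap.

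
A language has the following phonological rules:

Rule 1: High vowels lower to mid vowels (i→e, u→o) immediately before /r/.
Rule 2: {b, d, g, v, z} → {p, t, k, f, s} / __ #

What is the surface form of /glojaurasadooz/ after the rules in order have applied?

glojaorasadoos

Rule 1 (pre-rhotic lowering): /u/ is a high vowel immediately before /r/, so it lowers to [o]. /glojaurasadooz/ → glojaorasadooz.
Rule 2 (final devoicing): /z/ is a voiced obstruent in word-final position, so it devoices to [s]. /glojaorasadooz/ → glojaorasadoos.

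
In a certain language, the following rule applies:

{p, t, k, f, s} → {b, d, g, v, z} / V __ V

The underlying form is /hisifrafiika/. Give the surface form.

Scanning /hisifrafiika/: /s/ is a voiceless obstruent between vowels /i/ and /i/, so it voices to [z]; /f/ at position 5 is not in the conditioning environment; /f/ is a voiceless obstruent between vowels /a/ and /i/, so it voices to [v]; /k/ is a voiceless obstruent between vowels /i/ and /a/, so it voices to [g].
Result: [hizifraviiga].

hizifraviiga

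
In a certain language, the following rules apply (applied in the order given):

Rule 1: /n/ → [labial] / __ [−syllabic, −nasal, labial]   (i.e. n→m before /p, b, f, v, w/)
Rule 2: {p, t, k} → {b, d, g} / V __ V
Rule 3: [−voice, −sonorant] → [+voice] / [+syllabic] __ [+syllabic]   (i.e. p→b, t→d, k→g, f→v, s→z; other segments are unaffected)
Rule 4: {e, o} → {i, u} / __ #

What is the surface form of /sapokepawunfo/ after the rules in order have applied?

Rule 1 (nasal place assimilation): /n/ precedes the labial consonant /f/, so it assimilates in place to [m]. /sapokepawunfo/ → sapokepawumfo.
Rule 2 (intervocalic voicing): /p/ is a voiceless stop between vowels /a/ and /o/, so it voices to [b]. /k/ is a voiceless stop between vowels /o/ and /e/, so it voices to [g]. /p/ is a voiceless stop between vowels /e/ and /a/, so it voices to [b]. /sapokepawumfo/ → sabogebawumfo.
Rule 3 (intervocalic voicing): no segment meets the environment; /sabogebawumfo/ is unchanged.
Rule 4 (final vowel raising): /o/ is a mid vowel in word-final position, so it raises to [u]. /sabogebawumfo/ → sabogebawumfu.

sabogebawumfu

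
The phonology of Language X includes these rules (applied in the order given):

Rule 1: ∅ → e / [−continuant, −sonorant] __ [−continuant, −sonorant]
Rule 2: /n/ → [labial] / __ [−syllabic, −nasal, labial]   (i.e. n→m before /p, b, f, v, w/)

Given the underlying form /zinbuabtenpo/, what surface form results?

Rule 1 (stop-cluster e-epenthesis): /b/ and /t/ form a stop–stop cluster, so [e] is inserted between them. /zinbuabtenpo/ → zinbuabetenpo.
Rule 2 (nasal place assimilation): /n/ precedes the labial consonant /b/, so it assimilates in place to [m]. /n/ precedes the labial consonant /p/, so it assimilates in place to [m]. /zinbuabetenpo/ → zimbuabetempo.

zimbuabetempo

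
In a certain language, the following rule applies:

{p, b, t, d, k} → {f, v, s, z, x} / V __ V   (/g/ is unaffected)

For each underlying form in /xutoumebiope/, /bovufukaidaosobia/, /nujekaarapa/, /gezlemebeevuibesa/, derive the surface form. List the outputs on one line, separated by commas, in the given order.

/xutoumebiope/: /t/ is a stop between vowels /u/ and /o/, so it spirantizes to the fricative [s]. /b/ is a stop between vowels /e/ and /i/, so it spirantizes to the fricative [v]. /p/ is a stop between vowels /o/ and /e/, so it spirantizes to the fricative [f]. → [xusoumeviofe].
/bovufukaidaosobia/: /k/ is a stop between vowels /u/ and /a/, so it spirantizes to the fricative [x]. /d/ is a stop between vowels /i/ and /a/, so it spirantizes to the fricative [z]. /b/ is a stop between vowels /o/ and /i/, so it spirantizes to the fricative [v]. → [bovufuxaizaosovia].
/nujekaarapa/: /k/ is a stop between vowels /e/ and /a/, so it spirantizes to the fricative [x]. /p/ is a stop between vowels /a/ and /a/, so it spirantizes to the fricative [f]. → [nujexaarafa].
/gezlemebeevuibesa/: /b/ is a stop between vowels /e/ and /e/, so it spirantizes to the fricative [v]. /b/ is a stop between vowels /i/ and /e/, so it spirantizes to the fricative [v]. → [gezlemeveevuivesa].

xusoumeviofe, bovufuxaizaosovia, nujexaarafa, gezlemeveevuivesa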